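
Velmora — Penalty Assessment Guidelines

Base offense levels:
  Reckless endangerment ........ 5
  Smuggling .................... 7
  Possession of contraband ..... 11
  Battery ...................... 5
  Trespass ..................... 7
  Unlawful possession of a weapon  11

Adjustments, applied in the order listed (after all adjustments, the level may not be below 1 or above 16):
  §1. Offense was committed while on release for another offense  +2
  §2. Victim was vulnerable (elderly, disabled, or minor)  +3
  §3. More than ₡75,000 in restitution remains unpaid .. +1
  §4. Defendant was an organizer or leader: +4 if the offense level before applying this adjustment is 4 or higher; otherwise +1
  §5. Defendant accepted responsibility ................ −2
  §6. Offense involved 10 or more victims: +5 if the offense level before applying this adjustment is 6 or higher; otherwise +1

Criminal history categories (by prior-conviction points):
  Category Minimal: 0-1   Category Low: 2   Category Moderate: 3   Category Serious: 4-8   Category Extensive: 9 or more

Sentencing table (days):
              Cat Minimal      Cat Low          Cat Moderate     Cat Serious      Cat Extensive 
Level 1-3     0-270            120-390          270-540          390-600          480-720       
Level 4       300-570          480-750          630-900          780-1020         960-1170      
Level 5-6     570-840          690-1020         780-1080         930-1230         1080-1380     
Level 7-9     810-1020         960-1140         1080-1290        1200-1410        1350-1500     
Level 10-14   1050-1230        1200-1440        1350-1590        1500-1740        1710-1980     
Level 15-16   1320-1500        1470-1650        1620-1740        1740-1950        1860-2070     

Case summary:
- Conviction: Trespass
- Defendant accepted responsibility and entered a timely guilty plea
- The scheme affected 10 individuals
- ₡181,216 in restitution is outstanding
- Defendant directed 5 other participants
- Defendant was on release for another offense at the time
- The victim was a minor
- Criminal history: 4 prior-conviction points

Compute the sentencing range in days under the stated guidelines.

1740-1950 days

Base offense level for trespass: 7.
§1 applies: 7 + 2 = 9.
§2 applies: 9 + 3 = 12.
§3 applies: 12 + 1 = 13.
§4 applies (level before this adjustment is 13 ≥ 4, so +4): 13 + 4 = 17.
§5 applies: 17 − 2 = 15.
§6 applies (level before this adjustment is 15 ≥ 6, so +5): 15 + 5 = 20.
Level 20 exceeds the maximum of 16; capped at 16.
Final offense level: 16.
Criminal history: 4 prior points → Category Serious (4-8).
Level 16 falls in the 15-16 band.
Grid: Level 15-16 × Category Serious = 1740-1950 days.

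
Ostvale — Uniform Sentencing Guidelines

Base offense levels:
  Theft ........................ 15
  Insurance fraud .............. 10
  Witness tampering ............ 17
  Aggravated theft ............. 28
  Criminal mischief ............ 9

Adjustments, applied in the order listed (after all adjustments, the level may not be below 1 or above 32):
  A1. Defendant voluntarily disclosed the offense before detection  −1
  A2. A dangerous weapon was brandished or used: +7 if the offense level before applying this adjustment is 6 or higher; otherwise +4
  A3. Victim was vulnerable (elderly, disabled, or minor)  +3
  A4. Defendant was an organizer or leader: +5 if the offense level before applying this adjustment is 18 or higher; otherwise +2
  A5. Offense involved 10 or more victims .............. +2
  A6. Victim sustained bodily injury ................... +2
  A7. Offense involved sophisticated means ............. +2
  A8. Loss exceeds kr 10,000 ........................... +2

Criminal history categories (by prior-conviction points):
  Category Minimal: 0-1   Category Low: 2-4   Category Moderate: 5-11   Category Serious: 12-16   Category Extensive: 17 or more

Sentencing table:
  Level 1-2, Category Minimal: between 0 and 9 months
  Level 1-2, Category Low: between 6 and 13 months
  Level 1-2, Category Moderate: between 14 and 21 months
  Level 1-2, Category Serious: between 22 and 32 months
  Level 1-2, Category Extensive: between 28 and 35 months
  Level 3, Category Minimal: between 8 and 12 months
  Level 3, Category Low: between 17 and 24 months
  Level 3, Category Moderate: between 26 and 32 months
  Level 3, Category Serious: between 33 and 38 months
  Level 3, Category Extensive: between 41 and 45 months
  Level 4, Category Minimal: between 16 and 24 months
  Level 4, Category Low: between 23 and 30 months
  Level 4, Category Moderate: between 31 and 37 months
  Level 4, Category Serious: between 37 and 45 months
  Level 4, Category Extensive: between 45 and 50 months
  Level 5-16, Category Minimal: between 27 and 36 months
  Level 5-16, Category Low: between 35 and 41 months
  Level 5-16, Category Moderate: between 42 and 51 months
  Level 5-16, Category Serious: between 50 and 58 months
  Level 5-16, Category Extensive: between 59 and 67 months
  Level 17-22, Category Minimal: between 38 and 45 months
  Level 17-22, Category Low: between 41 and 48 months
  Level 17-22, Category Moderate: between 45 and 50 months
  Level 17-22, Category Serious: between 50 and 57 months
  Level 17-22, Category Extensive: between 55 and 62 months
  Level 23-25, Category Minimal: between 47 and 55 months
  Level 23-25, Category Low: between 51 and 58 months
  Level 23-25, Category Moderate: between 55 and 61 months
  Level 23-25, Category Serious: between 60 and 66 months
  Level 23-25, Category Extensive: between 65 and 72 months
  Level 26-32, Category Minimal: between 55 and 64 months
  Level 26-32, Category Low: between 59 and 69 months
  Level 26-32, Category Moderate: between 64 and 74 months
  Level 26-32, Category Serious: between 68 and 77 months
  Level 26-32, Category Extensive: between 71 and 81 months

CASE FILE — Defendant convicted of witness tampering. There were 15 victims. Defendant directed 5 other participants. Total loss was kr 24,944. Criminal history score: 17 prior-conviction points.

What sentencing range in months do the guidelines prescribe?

Base offense level for witness tampering: 17.
A1 does not apply.
A3 does not apply.
A4 applies (level before this adjustment is 17 < 18, so +2): 17 + 2 = 19.
A5 applies: 19 + 2 = 21.
A7 does not apply.
A8 applies: 21 + 2 = 23.
Final offense level: 23.
Criminal history: 17 prior points → Category Extensive (17+).
Level 23 falls in the 23-25 band.
Grid: Level 23-25 × Category Extensive = 65-72 months.

65-72 months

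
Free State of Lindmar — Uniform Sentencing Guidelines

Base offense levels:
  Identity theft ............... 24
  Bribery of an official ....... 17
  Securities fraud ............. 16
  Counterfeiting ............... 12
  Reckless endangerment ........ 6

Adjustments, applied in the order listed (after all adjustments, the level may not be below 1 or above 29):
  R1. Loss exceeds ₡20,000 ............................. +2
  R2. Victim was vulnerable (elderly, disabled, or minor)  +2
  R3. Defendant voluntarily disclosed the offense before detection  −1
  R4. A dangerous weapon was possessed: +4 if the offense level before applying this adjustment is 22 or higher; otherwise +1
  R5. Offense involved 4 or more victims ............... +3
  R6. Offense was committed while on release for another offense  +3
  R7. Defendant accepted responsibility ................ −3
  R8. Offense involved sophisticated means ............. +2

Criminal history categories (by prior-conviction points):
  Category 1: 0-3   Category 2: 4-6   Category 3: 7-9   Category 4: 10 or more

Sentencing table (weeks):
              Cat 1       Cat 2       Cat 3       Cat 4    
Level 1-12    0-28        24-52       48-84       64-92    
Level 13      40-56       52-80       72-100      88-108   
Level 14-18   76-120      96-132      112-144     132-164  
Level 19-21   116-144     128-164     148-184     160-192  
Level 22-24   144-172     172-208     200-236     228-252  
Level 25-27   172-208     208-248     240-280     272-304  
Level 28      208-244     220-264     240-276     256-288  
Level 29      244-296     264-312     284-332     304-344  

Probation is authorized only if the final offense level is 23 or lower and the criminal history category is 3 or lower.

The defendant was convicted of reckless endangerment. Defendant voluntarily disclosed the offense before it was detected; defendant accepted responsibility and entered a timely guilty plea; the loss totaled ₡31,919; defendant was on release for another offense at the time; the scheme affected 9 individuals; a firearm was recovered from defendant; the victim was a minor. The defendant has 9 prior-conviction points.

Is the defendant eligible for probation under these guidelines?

Yes

Base offense level for reckless endangerment: 6.
R1 applies: 6 + 2 = 8.
R2 applies: 8 + 2 = 10.
R3 applies: 10 − 1 = 9.
R4 applies (level before this adjustment is 9 < 22, so +1): 9 + 1 = 10.
R5 applies: 10 + 3 = 13.
R6 applies: 13 + 3 = 16.
R7 applies: 16 − 3 = 13.
Final offense level: 13.
Criminal history: 9 prior points → Category 3 (7-9).
Level 13 falls in the 13 band.
Grid: Level 13 × Category 3 = 72-100 weeks.
Probation check: level 13 ≤ 23 and category 3 ≤ 3 → eligible.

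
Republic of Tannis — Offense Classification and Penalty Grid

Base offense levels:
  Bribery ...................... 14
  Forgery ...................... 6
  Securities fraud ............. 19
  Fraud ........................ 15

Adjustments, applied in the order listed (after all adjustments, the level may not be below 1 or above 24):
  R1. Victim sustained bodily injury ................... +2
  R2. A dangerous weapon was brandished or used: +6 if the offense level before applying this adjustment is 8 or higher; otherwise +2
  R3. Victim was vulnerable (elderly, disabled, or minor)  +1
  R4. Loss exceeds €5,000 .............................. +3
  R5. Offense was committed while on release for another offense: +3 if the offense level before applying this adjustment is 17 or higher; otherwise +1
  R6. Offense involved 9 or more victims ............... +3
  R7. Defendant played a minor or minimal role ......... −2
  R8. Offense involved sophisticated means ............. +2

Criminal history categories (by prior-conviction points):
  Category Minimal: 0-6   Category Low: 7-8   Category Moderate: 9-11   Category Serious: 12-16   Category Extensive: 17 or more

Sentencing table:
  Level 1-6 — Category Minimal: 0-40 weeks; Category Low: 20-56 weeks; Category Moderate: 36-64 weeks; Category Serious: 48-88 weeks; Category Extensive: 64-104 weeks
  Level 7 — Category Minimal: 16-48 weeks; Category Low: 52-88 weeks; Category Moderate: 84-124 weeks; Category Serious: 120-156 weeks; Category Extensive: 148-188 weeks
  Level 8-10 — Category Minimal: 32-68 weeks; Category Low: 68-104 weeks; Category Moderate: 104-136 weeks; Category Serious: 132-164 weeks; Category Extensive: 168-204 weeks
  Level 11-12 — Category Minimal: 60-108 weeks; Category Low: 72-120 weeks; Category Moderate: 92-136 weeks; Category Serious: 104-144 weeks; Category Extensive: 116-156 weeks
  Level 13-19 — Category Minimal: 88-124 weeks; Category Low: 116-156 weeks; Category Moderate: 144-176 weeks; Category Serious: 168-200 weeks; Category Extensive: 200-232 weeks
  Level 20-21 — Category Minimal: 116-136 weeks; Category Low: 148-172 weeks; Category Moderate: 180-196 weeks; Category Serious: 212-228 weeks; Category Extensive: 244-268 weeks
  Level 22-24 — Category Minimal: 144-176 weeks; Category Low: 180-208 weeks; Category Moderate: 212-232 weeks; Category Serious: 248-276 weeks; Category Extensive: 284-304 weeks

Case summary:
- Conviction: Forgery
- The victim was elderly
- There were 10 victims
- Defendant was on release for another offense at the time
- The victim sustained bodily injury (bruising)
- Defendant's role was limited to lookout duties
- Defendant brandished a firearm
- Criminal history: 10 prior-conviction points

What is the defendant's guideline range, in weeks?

Base offense level for forgery: 6.
R1 applies: 6 + 2 = 8.
R2 applies (level before this adjustment is 8 ≥ 8, so +6): 8 + 6 = 14.
R3 applies: 14 + 1 = 15.
R5 applies (level before this adjustment is 15 < 17, so +1): 15 + 1 = 16.
R6 applies: 16 + 3 = 19.
R7 applies: 19 − 2 = 17.
Final offense level: 17.
Criminal history: 10 prior points → Category Moderate (9-11).
Level 17 falls in the 13-19 band.
Grid: Level 13-19 × Category Moderate = 144-176 weeks.

144-176 weeks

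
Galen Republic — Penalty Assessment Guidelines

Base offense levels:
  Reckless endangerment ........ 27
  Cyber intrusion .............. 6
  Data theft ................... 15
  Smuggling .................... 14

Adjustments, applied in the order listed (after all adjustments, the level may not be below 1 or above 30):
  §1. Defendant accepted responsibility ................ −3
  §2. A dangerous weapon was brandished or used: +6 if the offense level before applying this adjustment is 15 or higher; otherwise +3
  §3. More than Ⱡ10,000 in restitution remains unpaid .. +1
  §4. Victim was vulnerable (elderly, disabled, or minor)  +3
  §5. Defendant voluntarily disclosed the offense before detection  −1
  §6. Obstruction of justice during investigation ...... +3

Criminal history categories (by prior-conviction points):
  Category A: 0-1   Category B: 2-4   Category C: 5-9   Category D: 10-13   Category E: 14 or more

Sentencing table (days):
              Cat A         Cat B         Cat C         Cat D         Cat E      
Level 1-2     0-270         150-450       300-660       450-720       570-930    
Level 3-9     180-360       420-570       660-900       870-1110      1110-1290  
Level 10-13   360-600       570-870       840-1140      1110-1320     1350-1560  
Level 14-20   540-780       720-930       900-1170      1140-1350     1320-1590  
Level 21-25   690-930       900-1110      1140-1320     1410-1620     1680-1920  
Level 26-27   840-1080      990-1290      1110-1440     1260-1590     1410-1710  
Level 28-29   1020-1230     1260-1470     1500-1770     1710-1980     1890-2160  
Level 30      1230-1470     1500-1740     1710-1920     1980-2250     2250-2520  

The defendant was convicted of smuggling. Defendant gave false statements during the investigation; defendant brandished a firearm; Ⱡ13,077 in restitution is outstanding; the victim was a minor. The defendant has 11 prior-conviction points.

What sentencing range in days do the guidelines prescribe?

1410-1620 days

Base offense level for smuggling: 14.
§2 applies (level before this adjustment is 14 < 15, so +3): 14 + 3 = 17.
§3 applies: 17 + 1 = 18.
§4 applies: 18 + 3 = 21.
§5 does not apply.
§6 applies: 21 + 3 = 24.
Final offense level: 24.
Criminal history: 11 prior points → Category D (10-13).
Level 24 falls in the 21-25 band.
Grid: Level 21-25 × Category D = 1410-1620 days.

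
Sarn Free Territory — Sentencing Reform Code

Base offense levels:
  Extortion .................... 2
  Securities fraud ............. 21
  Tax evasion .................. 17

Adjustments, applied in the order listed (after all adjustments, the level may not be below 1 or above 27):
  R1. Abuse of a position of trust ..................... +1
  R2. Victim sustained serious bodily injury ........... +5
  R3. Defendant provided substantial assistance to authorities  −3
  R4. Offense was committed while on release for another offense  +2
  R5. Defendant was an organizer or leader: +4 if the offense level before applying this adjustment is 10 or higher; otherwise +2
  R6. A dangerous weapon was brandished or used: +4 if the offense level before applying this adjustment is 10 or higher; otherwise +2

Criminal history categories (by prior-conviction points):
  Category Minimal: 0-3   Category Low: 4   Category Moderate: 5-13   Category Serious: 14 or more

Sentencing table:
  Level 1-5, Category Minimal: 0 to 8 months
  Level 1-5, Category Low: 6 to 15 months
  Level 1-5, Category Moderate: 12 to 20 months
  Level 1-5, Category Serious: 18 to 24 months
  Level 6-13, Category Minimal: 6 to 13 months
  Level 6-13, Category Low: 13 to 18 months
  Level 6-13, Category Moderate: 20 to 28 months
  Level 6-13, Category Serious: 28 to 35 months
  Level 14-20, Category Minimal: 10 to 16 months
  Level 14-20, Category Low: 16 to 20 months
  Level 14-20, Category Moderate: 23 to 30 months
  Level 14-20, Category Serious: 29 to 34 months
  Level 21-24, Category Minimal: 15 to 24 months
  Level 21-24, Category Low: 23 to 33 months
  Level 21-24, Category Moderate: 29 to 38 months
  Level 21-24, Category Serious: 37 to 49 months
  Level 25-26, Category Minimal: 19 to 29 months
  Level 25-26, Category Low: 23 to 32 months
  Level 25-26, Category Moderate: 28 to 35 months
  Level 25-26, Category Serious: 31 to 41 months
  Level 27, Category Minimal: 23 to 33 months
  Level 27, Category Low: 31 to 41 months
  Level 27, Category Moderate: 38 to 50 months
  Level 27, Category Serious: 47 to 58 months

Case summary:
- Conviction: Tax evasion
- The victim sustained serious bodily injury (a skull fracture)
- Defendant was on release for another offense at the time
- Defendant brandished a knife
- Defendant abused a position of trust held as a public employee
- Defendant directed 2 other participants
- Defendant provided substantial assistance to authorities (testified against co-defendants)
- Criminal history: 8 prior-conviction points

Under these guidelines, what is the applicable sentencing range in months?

Base offense level for tax evasion: 17.
R1 applies: 17 + 1 = 18.
R2 applies: 18 + 5 = 23.
R3 applies: 23 − 3 = 20.
R4 applies: 20 + 2 = 22.
R5 applies (level before this adjustment is 22 ≥ 10, so +4): 22 + 4 = 26.
R6 applies (level before this adjustment is 26 ≥ 10, so +4): 26 + 4 = 30.
Level 30 exceeds the maximum of 27; capped at 27.
Final offense level: 27.
Criminal history: 8 prior points → Category Moderate (5-13).
Level 27 falls in the 27 band.
Grid: Level 27 × Category Moderate = 38-50 months.

38-50 months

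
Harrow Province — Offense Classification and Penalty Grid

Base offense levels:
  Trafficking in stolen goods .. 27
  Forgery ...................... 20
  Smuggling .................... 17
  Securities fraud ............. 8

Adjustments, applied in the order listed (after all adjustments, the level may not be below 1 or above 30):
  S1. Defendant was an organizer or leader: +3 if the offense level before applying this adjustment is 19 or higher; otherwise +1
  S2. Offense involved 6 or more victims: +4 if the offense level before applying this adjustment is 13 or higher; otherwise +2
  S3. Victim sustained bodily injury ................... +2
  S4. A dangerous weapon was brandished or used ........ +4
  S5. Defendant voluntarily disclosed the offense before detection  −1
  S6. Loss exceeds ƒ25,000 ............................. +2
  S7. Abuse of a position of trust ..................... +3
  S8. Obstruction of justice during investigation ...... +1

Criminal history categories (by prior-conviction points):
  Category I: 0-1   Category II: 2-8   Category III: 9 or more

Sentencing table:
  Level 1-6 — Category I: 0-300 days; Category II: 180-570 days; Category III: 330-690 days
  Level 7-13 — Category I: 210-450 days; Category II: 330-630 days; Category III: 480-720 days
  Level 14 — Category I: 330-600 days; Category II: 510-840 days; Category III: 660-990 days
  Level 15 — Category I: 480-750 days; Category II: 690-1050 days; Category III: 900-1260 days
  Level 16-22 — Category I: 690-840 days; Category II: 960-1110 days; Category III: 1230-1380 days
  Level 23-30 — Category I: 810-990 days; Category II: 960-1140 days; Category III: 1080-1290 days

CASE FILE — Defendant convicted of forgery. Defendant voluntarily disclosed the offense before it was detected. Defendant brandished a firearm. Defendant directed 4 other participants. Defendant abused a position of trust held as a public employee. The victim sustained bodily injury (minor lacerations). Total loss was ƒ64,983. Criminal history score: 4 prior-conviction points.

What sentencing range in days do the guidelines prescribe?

Base offense level for forgery: 20.
S1 applies (level before this adjustment is 20 ≥ 19, so +3): 20 + 3 = 23.
S3 applies: 23 + 2 = 25.
S4 applies: 25 + 4 = 29.
S5 applies: 29 − 1 = 28.
S6 applies: 28 + 2 = 30.
S7 applies: 30 + 3 = 33.
S8 does not apply.
Level 33 exceeds the maximum of 30; capped at 30.
Final offense level: 30.
Criminal history: 4 prior points → Category II (2-8).
Level 30 falls in the 23-30 band.
Grid: Level 23-30 × Category II = 960-1140 days.

960-1140 days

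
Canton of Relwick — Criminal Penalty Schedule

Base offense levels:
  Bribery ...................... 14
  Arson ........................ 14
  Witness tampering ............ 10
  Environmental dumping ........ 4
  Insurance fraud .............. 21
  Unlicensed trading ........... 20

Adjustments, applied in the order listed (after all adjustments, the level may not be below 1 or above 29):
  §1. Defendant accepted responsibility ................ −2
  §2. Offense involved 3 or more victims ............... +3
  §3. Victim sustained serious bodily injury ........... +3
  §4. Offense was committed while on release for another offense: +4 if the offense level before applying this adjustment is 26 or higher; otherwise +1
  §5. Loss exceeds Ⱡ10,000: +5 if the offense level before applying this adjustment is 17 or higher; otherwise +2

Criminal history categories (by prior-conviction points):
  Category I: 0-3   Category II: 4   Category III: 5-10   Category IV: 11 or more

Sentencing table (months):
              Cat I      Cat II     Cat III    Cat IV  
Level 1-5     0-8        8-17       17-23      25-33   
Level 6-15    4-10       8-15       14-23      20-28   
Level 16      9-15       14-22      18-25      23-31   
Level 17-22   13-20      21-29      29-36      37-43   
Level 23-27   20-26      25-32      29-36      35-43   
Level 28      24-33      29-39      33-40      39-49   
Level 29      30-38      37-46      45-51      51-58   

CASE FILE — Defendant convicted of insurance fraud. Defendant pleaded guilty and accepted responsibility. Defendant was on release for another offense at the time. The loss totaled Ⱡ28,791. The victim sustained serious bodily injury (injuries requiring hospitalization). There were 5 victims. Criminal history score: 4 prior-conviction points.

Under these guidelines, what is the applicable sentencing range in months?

37-46 months

Base offense level for insurance fraud: 21.
§1 applies: 21 − 2 = 19.
§2 applies: 19 + 3 = 22.
§3 applies: 22 + 3 = 25.
§4 applies (level before this adjustment is 25 < 26, so +1): 25 + 1 = 26.
§5 applies (level before this adjustment is 26 ≥ 17, so +5): 26 + 5 = 31.
Level 31 exceeds the maximum of 29; capped at 29.
Final offense level: 29.
Criminal history: 4 prior points → Category II (4).
Level 29 falls in the 29 band.
Grid: Level 29 × Category II = 37-46 months.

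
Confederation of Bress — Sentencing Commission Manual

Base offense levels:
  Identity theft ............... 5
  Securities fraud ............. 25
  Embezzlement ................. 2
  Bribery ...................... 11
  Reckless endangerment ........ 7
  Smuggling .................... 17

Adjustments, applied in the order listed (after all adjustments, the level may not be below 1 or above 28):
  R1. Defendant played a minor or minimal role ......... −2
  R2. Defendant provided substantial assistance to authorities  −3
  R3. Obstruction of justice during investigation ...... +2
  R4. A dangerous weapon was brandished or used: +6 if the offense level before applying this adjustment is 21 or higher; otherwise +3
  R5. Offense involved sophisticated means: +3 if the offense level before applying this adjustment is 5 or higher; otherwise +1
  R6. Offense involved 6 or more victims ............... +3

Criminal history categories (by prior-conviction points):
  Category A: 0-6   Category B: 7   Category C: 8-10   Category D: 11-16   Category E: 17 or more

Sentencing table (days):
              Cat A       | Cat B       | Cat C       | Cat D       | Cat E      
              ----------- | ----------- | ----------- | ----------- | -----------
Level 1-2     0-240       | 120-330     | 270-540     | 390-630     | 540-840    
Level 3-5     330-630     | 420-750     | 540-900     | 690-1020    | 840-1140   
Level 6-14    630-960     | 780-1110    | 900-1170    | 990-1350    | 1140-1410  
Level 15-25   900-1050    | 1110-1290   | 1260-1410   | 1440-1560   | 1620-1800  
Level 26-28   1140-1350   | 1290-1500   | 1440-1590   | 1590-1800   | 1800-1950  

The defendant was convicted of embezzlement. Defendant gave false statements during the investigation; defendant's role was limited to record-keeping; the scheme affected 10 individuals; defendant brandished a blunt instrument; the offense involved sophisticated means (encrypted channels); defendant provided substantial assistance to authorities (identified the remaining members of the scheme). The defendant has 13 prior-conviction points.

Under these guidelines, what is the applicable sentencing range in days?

990-1350 days

Base offense level for embezzlement: 2.
R1 applies: 2 − 2 = 0.
R2 applies: 0 − 3 = -3.
R3 applies: -3 + 2 = -1.
R4 applies (level before this adjustment is -1 < 21, so +3): -1 + 3 = 2.
R5 applies (level before this adjustment is 2 < 5, so +1): 2 + 1 = 3.
R6 applies: 3 + 3 = 6.
Final offense level: 6.
Criminal history: 13 prior points → Category D (11-16).
Level 6 falls in the 6-14 band.
Grid: Level 6-14 × Category D = 990-1350 days.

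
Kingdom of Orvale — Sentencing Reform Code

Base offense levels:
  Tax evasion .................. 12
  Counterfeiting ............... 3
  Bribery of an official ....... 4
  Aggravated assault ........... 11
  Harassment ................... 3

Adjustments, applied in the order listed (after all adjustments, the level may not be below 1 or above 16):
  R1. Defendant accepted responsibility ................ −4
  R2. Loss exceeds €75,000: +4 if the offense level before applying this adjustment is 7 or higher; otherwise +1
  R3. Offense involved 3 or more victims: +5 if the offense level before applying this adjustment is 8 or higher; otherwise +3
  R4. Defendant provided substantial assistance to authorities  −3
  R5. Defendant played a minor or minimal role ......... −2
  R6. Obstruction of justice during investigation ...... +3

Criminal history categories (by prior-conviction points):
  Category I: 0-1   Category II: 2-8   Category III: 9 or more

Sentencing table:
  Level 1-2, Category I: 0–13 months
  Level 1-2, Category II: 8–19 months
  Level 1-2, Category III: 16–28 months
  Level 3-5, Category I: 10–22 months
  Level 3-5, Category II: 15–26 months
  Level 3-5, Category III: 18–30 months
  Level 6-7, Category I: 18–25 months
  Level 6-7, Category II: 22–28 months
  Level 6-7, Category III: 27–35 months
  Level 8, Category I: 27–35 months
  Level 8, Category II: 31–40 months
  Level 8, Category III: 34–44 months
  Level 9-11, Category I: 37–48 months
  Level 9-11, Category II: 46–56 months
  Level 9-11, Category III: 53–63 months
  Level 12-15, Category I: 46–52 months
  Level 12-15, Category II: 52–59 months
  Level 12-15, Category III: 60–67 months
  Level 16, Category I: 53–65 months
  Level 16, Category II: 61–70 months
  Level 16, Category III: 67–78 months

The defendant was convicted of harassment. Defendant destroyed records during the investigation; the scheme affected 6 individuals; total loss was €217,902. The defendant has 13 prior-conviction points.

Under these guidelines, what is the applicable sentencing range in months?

Base offense level for harassment: 3.
R2 applies (level before this adjustment is 3 < 7, so +1): 3 + 1 = 4.
R3 applies (level before this adjustment is 4 < 8, so +3): 4 + 3 = 7.
R5 does not apply.
R6 applies: 7 + 3 = 10.
Final offense level: 10.
Criminal history: 13 prior points → Category III (9+).
Level 10 falls in the 9-11 band.
Grid: Level 9-11 × Category III = 53-63 months.

53-63 months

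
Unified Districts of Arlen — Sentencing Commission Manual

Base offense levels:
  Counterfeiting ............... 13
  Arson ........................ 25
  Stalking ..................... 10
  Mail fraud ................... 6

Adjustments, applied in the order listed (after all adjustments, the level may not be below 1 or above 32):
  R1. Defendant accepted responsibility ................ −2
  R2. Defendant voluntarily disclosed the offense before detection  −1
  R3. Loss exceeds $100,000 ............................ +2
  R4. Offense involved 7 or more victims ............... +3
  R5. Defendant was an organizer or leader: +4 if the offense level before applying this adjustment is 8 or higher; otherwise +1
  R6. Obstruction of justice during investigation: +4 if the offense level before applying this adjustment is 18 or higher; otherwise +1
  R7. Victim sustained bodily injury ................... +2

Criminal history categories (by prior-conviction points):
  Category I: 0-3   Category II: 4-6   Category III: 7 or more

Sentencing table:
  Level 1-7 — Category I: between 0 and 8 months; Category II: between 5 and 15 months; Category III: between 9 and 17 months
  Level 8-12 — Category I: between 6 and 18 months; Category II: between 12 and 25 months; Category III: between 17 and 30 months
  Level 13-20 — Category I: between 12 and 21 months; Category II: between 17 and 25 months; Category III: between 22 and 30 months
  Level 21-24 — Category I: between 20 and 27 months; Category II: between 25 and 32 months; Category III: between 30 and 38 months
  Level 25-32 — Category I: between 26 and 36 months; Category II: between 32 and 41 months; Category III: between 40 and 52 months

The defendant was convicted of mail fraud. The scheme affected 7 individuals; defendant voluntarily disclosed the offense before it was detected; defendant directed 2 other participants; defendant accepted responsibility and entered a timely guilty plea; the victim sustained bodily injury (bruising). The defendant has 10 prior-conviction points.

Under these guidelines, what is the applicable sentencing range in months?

17-30 months

Base offense level for mail fraud: 6.
R1 applies: 6 − 2 = 4.
R2 applies: 4 − 1 = 3.
R3 does not apply.
R4 applies: 3 + 3 = 6.
R5 applies (level before this adjustment is 6 < 8, so +1): 6 + 1 = 7.
R7 applies: 7 + 2 = 9.
Final offense level: 9.
Criminal history: 10 prior points → Category III (7+).
Level 9 falls in the 8-12 band.
Grid: Level 8-12 × Category III = 17-30 months.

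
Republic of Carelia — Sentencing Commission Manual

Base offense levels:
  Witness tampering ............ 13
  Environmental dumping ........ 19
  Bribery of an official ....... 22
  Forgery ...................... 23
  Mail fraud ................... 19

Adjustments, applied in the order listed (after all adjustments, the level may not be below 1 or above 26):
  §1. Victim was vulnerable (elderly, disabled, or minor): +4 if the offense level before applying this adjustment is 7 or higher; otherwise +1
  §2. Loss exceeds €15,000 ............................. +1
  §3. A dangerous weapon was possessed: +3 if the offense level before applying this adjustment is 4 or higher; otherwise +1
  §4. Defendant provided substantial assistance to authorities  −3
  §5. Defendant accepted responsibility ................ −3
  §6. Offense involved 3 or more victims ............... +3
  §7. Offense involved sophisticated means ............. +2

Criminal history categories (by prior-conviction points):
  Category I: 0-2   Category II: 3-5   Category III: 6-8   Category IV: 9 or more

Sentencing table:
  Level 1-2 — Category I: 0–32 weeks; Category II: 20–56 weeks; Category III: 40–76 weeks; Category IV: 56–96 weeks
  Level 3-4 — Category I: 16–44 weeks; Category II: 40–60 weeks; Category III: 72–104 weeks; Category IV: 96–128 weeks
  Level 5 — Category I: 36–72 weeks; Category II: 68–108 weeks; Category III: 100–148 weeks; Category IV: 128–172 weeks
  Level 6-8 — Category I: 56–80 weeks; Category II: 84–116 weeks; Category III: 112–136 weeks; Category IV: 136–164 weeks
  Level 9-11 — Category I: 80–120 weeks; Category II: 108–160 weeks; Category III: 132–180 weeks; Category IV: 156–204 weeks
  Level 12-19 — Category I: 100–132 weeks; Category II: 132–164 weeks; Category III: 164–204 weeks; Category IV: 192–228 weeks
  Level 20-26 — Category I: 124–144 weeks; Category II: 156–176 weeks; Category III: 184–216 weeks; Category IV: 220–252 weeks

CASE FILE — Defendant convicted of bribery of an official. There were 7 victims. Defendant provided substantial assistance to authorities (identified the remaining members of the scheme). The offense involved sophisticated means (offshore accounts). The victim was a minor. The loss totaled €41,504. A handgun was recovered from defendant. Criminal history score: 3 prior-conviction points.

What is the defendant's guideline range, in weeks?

156-176 weeks

Base offense level for bribery of an official: 22.
§1 applies (level before this adjustment is 22 ≥ 7, so +4): 22 + 4 = 26.
§2 applies: 26 + 1 = 27.
§3 applies (level before this adjustment is 27 ≥ 4, so +3): 27 + 3 = 30.
§4 applies: 30 − 3 = 27.
§5 does not apply.
§6 applies: 27 + 3 = 30.
§7 applies: 30 + 2 = 32.
Level 32 exceeds the maximum of 26; capped at 26.
Final offense level: 26.
Criminal history: 3 prior points → Category II (3-5).
Level 26 falls in the 20-26 band.
Grid: Level 20-26 × Category II = 156-176 weeks.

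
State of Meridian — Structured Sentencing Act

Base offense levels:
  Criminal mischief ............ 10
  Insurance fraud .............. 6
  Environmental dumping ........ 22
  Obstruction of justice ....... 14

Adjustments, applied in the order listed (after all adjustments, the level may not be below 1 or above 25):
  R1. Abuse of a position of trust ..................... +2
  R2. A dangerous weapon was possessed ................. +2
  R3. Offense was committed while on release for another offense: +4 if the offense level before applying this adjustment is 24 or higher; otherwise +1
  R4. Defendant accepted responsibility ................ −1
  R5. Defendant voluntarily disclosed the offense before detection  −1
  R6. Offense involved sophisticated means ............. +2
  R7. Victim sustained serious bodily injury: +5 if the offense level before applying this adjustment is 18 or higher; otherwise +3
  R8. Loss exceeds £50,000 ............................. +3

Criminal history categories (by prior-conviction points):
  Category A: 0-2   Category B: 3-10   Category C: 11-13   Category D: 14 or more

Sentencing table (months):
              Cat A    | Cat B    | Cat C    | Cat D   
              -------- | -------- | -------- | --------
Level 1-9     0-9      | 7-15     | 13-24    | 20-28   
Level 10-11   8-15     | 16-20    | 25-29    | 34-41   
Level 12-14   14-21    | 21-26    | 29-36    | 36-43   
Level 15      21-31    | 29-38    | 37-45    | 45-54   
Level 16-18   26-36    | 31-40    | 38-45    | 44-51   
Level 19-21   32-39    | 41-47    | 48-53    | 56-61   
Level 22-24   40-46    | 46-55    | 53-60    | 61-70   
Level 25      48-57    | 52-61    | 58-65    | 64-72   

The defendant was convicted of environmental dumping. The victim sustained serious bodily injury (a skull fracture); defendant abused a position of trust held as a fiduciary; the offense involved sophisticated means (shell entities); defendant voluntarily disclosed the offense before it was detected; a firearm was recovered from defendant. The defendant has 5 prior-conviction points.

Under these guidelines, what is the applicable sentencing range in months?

52-61 months

Base offense level for environmental dumping: 22.
R1 applies: 22 + 2 = 24.
R2 applies: 24 + 2 = 26.
R3 does not apply.
R4 does not apply.
R5 applies: 26 − 1 = 25.
R6 applies: 25 + 2 = 27.
R7 applies (level before this adjustment is 27 ≥ 18, so +5): 27 + 5 = 32.
R8 does not apply.
Level 32 exceeds the maximum of 25; capped at 25.
Final offense level: 25.
Criminal history: 5 prior points → Category B (3-10).
Level 25 falls in the 25 band.
Grid: Level 25 × Category B = 52-61 months.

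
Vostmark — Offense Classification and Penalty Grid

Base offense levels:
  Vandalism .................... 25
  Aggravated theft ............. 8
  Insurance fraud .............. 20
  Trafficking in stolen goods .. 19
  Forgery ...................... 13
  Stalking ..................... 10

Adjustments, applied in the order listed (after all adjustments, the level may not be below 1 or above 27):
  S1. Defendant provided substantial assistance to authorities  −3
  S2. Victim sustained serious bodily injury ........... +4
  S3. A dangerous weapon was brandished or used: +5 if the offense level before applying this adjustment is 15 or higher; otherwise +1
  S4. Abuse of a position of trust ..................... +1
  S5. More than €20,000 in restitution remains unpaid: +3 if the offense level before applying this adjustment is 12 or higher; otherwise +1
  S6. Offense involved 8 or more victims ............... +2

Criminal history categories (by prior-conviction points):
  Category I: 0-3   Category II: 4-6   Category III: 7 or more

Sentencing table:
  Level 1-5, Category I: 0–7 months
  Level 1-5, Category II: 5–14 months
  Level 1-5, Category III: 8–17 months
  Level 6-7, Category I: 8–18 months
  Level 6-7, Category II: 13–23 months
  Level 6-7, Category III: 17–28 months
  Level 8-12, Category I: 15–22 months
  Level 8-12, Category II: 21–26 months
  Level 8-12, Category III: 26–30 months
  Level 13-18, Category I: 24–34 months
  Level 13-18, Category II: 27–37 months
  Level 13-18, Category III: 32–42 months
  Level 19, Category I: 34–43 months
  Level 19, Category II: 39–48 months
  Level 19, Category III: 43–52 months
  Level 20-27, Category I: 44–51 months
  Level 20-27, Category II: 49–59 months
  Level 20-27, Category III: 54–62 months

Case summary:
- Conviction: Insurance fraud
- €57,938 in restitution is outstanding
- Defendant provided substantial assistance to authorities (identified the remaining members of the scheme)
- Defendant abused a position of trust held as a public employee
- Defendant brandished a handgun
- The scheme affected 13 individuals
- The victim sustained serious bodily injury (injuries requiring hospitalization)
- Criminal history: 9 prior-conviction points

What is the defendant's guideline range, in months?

54-62 months

Base offense level for insurance fraud: 20.
S1 applies: 20 − 3 = 17.
S2 applies: 17 + 4 = 21.
S3 applies (level before this adjustment is 21 ≥ 15, so +5): 21 + 5 = 26.
S4 applies: 26 + 1 = 27.
S5 applies (level before this adjustment is 27 ≥ 12, so +3): 27 + 3 = 30.
S6 applies: 30 + 2 = 32.
Level 32 exceeds the maximum of 27; capped at 27.
Final offense level: 27.
Criminal history: 9 prior points → Category III (7+).
Level 27 falls in the 20-27 band.
Grid: Level 20-27 × Category III = 54-62 months.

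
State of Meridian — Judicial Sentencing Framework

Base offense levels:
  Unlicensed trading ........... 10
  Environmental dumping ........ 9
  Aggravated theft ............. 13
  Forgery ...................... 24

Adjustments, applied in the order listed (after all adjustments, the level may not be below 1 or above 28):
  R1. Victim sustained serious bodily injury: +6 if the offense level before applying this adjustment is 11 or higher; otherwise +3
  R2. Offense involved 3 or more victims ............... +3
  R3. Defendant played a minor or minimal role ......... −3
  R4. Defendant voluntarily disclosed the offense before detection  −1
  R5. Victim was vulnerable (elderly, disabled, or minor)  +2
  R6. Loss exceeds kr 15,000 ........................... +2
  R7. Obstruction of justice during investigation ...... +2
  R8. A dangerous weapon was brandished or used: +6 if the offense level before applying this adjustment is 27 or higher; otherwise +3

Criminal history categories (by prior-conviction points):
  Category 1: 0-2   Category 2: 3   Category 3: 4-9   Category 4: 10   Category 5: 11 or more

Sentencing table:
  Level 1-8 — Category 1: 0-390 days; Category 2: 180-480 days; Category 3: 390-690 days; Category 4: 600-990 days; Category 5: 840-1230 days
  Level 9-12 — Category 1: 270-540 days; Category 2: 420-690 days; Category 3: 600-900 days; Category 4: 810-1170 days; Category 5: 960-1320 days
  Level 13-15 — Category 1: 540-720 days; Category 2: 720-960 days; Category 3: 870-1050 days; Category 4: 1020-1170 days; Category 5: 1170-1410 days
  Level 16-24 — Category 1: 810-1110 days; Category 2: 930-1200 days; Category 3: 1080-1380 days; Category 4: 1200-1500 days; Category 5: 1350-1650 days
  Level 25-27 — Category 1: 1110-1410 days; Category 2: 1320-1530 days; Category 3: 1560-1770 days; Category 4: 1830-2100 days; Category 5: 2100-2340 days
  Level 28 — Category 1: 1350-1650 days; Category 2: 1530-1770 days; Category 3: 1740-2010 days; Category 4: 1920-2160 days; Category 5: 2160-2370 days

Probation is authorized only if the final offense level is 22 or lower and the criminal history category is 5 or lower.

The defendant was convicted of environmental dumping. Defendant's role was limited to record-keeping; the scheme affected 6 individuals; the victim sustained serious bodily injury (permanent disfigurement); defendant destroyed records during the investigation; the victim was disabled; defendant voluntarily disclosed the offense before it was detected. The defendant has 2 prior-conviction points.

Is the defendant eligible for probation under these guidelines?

Base offense level for environmental dumping: 9.
R1 applies (level before this adjustment is 9 < 11, so +3): 9 + 3 = 12.
R2 applies: 12 + 3 = 15.
R3 applies: 15 − 3 = 12.
R4 applies: 12 − 1 = 11.
R5 applies: 11 + 2 = 13.
R6 does not apply.
R7 applies: 13 + 2 = 15.
Final offense level: 15.
Criminal history: 2 prior points → Category 1 (0-2).
Level 15 falls in the 13-15 band.
Grid: Level 13-15 × Category 1 = 540-720 days.
Probation check: level 15 ≤ 22 and category 1 ≤ 5 → eligible.

Yes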